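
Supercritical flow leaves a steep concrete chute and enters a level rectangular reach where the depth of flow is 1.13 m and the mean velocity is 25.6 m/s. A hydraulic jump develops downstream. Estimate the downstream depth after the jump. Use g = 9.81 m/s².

y₂ = 11.7 m

Fr₁ = V₁/√(g·y₁) = 25.6/√(9.81×1.13) = 7.69.
From the momentum equation for a rectangular channel, y₂/y₁ = ½[√(1 + 8Fr₁²) − 1] = ½[√474.0 − 1] = 10.4.
y₂ = 10.4 × 1.13 = 11.7 m.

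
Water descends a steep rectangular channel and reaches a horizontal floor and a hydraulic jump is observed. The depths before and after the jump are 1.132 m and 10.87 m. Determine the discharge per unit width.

q = 26.91 m²/s

For a rectangular channel the momentum equation gives q² = ½·g·y₁·y₂·(y₁ + y₂) = ½×9.81×1.132×10.87×12.00 = 724.4.
q = √724.4 = 26.91 m²/s.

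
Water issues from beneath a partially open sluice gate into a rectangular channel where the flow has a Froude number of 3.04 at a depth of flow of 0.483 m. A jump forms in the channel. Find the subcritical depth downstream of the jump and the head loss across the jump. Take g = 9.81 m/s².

Fr₁ = 3.04 (given).
By Bélanger, y₂/y₁ = ½[√(1 + 8Fr₁²) − 1] = ½[√74.93 − 1] = 3.83.
y₂ = 3.83 × 0.483 = 1.85 m.
V₁ = Fr₁·√(g·y₁) = 3.04×√(9.81×0.483) = 6.62 m/s; q = V₁·y₁ = 3.20 m²/s. V₂ = q/y₂ = 3.20/1.85 = 1.73 m/s. E₁ = y₁ + V₁²/2g = 2.71 m; E₂ = y₂ + V₂²/2g = 2.00 m. ΔE = E₁ − E₂ = 0.714 m.

y₂ = 1.85 m; ΔE = 0.714 m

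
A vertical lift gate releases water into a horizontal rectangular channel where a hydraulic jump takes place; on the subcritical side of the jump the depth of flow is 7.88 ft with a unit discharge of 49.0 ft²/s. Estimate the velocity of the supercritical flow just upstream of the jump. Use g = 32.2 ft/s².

V₂ = q/y₂ = 49.0/7.88 = 6.22 ft/s; Fr₂ = V₂/√(g·y₂) = 0.390.
Applying the sequent-depth relation in reverse, y₁/y₂ = ½[√(1 + 8Fr₂²) − 1] = ½[√2.219 − 1] = 0.245.
y₁ = 0.245 × 7.88 = 1.93 ft.
V₁ = q/y₁ = 49.0/1.93 = 25.4 ft/s.

V₁ = 25.4 ft/s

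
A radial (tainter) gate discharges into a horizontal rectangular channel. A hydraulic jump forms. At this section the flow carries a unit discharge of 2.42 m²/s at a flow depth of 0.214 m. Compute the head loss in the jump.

V₁ = q/y₁ = 2.42/0.214 = 11.3 m/s. Fr₁ = V₁/√(g·y₁) = 11.3/√(9.81×0.214) = 7.80.
Conjugate-depth relation: y₂/y₁ = ½[√(1 + 8Fr₁²) − 1] = ½[√488.3 − 1] = 10.5.
y₂ = 10.5 × 0.214 = 2.26 m.
V₂ = q/y₂ = 2.42/2.26 = 1.07 m/s. E₁ = y₁ + V₁²/2g = 6.73 m; E₂ = y₂ + V₂²/2g = 2.32 m. ΔE = E₁ − E₂ = 4.42 m.

ΔE = 4.42 m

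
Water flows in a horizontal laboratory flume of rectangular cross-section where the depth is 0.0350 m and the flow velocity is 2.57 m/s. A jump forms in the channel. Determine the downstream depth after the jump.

y₂ = 0.200 m

Fr₁ = V₁/√(g·y₁) = 2.57/√(9.81×0.0350) = 4.39.
Sequent-depth ratio: y₂/y₁ = ½[√(1 + 8Fr₁²) − 1] = ½[√154.9 − 1] = 5.72.
y₂ = 5.72 × 0.0350 = 0.200 m.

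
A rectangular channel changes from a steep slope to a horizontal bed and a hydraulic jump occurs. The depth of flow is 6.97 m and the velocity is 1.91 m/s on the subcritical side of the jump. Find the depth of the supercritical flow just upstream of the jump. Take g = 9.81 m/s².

y₁ = 0.678 m

Fr₂ = V₂/√(g·y₂) = 1.91/√(9.81×6.97) = 0.231.
Since the conjugate-depth ratio holds either way, y₁/y₂ = ½[√(1 + 8Fr₂²) − 1] = ½[√1.427 − 1] = 0.0972.
y₁ = 0.0972 × 6.97 = 0.678 m.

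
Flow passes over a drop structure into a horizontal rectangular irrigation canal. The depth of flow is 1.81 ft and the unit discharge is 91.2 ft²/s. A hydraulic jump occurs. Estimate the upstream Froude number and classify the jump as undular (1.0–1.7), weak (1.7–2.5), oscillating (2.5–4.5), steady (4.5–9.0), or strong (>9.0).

V₁ = q/y₁ = 91.2/1.81 = 50.4 ft/s. Fr₁ = V₁/√(g·y₁) = 50.4/√(32.2×1.81) = 6.60.
Fr₁ = 6.60 lies in the steady range.

Fr₁ = 6.60; steady jump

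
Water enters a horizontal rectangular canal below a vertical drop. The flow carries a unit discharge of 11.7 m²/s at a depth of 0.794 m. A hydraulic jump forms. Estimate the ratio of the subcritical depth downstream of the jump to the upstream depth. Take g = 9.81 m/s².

y₂/y₁ = 6.98

V₁ = q/y₁ = 11.7/0.794 = 14.7 m/s. Fr₁ = V₁/√(g·y₁) = 14.7/√(9.81×0.794) = 5.28.
From the momentum equation for a rectangular channel, y₂/y₁ = ½[√(1 + 8Fr₁²) − 1] = ½[√224.0 − 1] = 6.98.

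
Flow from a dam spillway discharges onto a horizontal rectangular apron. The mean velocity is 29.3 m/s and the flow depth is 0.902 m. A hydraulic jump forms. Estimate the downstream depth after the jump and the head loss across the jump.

Fr₁ = V₁/√(g·y₁) = 29.3/√(9.81×0.902) = 9.85.
Bélanger equation: y₂/y₁ = ½[√(1 + 8Fr₁²) − 1] = ½[√777.2 − 1] = 13.4.
y₂ = 13.4 × 0.902 = 12.1 m.
q = V₁·y₁ = 29.3 × 0.902 = 26.4 m²/s. V₂ = q/y₂ = 26.4/12.1 = 2.18 m/s. E₁ = y₁ + V₁²/2g = 44.7 m; E₂ = y₂ + V₂²/2g = 12.4 m. ΔE = E₁ − E₂ = 32.3 m.

y₂ = 12.1 m; ΔE = 32.3 m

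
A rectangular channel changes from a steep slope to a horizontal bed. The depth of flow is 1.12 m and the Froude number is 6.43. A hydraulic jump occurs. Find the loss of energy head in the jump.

Fr₁ = 6.43 (given).
Sequent-depth ratio: y₂/y₁ = ½[√(1 + 8Fr₁²) − 1] = ½[√331.8 − 1] = 8.61.
y₂ = 8.61 × 1.12 = 9.64 m.
Head loss: ΔE = (y₂ − y₁)³/(4y₁y₂) = (9.64 − 1.12)³/(4×1.12×9.64) = 618/43.2 = 14.3 m.

ΔE = 14.3 m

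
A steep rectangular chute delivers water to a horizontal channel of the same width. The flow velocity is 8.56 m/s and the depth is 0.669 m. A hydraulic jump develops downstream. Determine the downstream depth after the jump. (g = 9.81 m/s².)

y₂ = 2.84 m

Fr₁ = V₁/√(g·y₁) = 8.56/√(9.81×0.669) = 3.34.
By Bélanger, y₂/y₁ = ½[√(1 + 8Fr₁²) − 1] = ½[√90.32 − 1] = 4.25.
y₂ = 4.25 × 0.669 = 2.84 m.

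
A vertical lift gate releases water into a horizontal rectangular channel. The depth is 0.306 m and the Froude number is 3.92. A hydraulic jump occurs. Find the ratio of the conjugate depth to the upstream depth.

y₂/y₁ = 5.07

Fr₁ = 3.92 (given).
By Bélanger, y₂/y₁ = ½[√(1 + 8Fr₁²) − 1] = ½[√123.9 − 1] = 5.07.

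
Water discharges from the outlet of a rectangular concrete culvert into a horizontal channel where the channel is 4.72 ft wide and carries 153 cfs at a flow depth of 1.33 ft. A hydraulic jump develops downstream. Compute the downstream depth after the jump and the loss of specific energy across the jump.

y₂ = 6.37 ft; ΔE = 3.78 ft

q = Q/b = 153/4.72 = 32.4 ft²/s; V₁ = q/y₁ = 24.4 ft/s. Fr₁ = V₁/√(g·y₁) = 3.72.
From the momentum equation for a rectangular channel, y₂/y₁ = ½[√(1 + 8Fr₁²) − 1] = ½[√112.0 − 1] = 4.79.
y₂ = 4.79 × 1.33 = 6.37 ft.
V₂ = q/y₂ = 32.4/6.37 = 5.09 ft/s. E₁ = y₁ + V₁²/2g = 10.6 ft; E₂ = y₂ + V₂²/2g = 6.77 ft. ΔE = E₁ − E₂ = 3.78 ft.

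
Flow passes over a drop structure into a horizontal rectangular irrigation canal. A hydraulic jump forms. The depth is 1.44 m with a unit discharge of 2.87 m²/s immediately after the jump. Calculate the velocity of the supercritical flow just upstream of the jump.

V₂ = q/y₂ = 2.87/1.44 = 1.99 m/s; Fr₂ = V₂/√(g·y₂) = 0.530.
Since the conjugate-depth ratio holds either way, y₁/y₂ = ½[√(1 + 8Fr₂²) − 1] = ½[√3.250 − 1] = 0.401.
y₁ = 0.401 × 1.44 = 0.578 m.
V₁ = q/y₁ = 2.87/0.578 = 4.97 m/s.

V₁ = 4.97 m/s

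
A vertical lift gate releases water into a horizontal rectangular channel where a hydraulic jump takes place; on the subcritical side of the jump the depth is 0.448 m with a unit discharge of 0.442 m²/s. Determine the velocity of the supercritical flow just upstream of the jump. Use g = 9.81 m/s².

V₁ = 2.97 m/s

V₂ = q/y₂ = 0.442/0.448 = 0.987 m/s; Fr₂ = V₂/√(g·y₂) = 0.471.
The Bélanger relation is symmetric: y₁/y₂ = ½[√(1 + 8Fr₂²) − 1] = ½[√2.772 − 1] = 0.332.
y₁ = 0.332 × 0.448 = 0.149 m.
V₁ = q/y₁ = 0.442/0.149 = 2.97 m/s.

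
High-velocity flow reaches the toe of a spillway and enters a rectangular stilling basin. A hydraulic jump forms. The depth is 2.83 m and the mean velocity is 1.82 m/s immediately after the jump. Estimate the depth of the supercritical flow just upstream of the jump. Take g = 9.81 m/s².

Fr₂ = V₂/√(g·y₂) = 1.82/√(9.81×2.83) = 0.345.
The Bélanger relation is symmetric: y₁/y₂ = ½[√(1 + 8Fr₂²) − 1] = ½[√1.955 − 1] = 0.199.
y₁ = 0.199 × 2.83 = 0.563 m.

y₁ = 0.563 m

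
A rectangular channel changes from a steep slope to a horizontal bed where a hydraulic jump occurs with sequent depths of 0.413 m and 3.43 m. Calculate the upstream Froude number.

Fr₁ = 6.22

For a rectangular channel the momentum equation gives q² = ½·g·y₁·y₂·(y₁ + y₂) = ½×9.81×0.413×3.43×3.84 = 26.7.
q = √26.7 = 5.17 m²/s.
V₁ = q/y₁ = 12.5 m/s; Fr₁ = V₁/√(g·y₁) = 6.22.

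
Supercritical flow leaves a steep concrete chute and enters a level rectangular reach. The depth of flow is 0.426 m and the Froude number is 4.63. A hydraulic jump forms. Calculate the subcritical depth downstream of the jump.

y₂ = 2.58 m

Fr₁ = 4.63 (given).
By Bélanger, y₂/y₁ = ½[√(1 + 8Fr₁²) − 1] = ½[√172.5 − 1] = 6.07.
y₂ = 6.07 × 0.426 = 2.58 m.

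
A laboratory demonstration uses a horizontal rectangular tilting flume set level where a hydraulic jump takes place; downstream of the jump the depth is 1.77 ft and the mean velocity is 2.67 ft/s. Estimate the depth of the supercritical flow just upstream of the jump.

Fr₂ = V₂/√(g·y₂) = 2.67/√(32.2×1.77) = 0.354.
From the momentum equation (using Fr₂), y₁/y₂ = ½[√(1 + 8Fr₂²) − 1] = ½[√2.001 − 1] = 0.207.
y₁ = 0.207 × 1.77 = 0.367 ft.

y₁ = 0.367 ft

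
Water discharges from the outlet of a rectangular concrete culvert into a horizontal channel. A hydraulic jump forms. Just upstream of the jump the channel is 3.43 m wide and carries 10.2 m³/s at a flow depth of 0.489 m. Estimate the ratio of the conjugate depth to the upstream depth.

y₂/y₁ = 3.46

q = Q/b = 10.2/3.43 = 2.97 m²/s; V₁ = q/y₁ = 6.08 m/s. Fr₁ = V₁/√(g·y₁) = 2.78.
By Bélanger, y₂/y₁ = ½[√(1 + 8Fr₁²) − 1] = ½[√62.67 − 1] = 3.46.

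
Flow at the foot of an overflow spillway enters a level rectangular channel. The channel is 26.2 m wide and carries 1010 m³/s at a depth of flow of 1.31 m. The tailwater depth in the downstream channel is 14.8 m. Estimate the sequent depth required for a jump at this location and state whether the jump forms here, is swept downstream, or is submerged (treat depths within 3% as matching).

y₂ = 14.6 m; the jump forms here

q = Q/b = 1010/26.2 = 38.5 m²/s; V₁ = q/y₁ = 29.4 m/s. Fr₁ = V₁/√(g·y₁) = 8.21.
Conjugate-depth relation: y₂/y₁ = ½[√(1 + 8Fr₁²) − 1] = ½[√540.1 − 1] = 11.1.
y₂ = 11.1 × 1.31 = 14.6 m.
Tailwater y_tw = 14.8 m: y_tw ≈ y₂, so the jump forms here.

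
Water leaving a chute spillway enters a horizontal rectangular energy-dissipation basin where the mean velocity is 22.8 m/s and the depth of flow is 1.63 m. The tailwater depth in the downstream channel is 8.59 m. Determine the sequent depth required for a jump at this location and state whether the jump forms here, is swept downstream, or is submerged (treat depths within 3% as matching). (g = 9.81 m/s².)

y₂ = 12.4 m; the jump is swept downstream

Fr₁ = V₁/√(g·y₁) = 22.8/√(9.81×1.63) = 5.70.
Sequent-depth ratio: y₂/y₁ = ½[√(1 + 8Fr₁²) − 1] = ½[√261.1 − 1] = 7.58.
y₂ = 7.58 × 1.63 = 12.4 m.
Tailwater y_tw = 8.59 m: y_tw < y₂, so the jump is swept downstream.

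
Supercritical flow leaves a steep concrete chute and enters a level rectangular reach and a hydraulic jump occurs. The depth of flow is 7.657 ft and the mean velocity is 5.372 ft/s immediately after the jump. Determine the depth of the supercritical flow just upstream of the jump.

Fr₂ = V₂/√(g·y₂) = 5.372/√(32.2×7.657) = 0.3421.
Since the conjugate-depth ratio holds either way, y₁/y₂ = ½[√(1 + 8Fr₂²) − 1] = ½[√1.9364 − 1] = 0.1958.
y₁ = 0.1958 × 7.657 = 1.499 ft.

y₁ = 1.499 ft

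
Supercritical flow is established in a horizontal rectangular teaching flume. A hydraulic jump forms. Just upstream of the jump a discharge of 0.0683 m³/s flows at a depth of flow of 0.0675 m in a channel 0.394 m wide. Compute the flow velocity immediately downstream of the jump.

q = Q/b = 0.0683/0.394 = 0.173 m²/s; V₁ = q/y₁ = 2.57 m/s. Fr₁ = V₁/√(g·y₁) = 3.16.
From the momentum equation for a rectangular channel, y₂/y₁ = ½[√(1 + 8Fr₁²) − 1] = ½[√80.68 − 1] = 3.99.
y₂ = 3.99 × 0.0675 = 0.269 m.
V₂ = q/y₂ = 0.173/0.269 = 0.643 m/s.

V₂ = 0.643 m/s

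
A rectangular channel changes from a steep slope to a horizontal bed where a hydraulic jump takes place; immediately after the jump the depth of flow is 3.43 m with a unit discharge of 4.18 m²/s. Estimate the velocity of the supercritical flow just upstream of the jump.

V₁ = 14.9 m/s

V₂ = q/y₂ = 4.18/3.43 = 1.22 m/s; Fr₂ = V₂/√(g·y₂) = 0.210.
From the momentum equation (using Fr₂), y₁/y₂ = ½[√(1 + 8Fr₂²) − 1] = ½[√1.353 − 1] = 0.0816.
y₁ = 0.0816 × 3.43 = 0.280 m.
V₁ = q/y₁ = 4.18/0.280 = 14.9 m/s.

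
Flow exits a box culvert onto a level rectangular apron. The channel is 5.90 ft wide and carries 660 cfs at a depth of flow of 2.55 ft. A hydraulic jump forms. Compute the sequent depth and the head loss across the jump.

y₂ = 16.2 ft; ΔE = 15.5 ft

q = Q/b = 660/5.90 = 112 ft²/s; V₁ = q/y₁ = 43.9 ft/s. Fr₁ = V₁/√(g·y₁) = 4.84.
From the momentum equation for a rectangular channel, y₂/y₁ = ½[√(1 + 8Fr₁²) − 1] = ½[√188.5 − 1] = 6.36.
y₂ = 6.36 × 2.55 = 16.2 ft.
V₂ = q/y₂ = 112/16.2 = 6.89 ft/s. E₁ = y₁ + V₁²/2g = 32.4 ft; E₂ = y₂ + V₂²/2g = 17.0 ft. ΔE = E₁ − E₂ = 15.5 ft.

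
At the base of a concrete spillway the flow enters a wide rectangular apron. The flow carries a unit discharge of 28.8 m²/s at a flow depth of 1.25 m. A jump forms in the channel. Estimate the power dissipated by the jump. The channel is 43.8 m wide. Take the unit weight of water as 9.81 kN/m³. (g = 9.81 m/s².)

P = 209571 kW

V₁ = q/y₁ = 28.8/1.25 = 23.0 m/s. Fr₁ = V₁/√(g·y₁) = 23.0/√(9.81×1.25) = 6.58.
From the momentum equation for a rectangular channel, y₂/y₁ = ½[√(1 + 8Fr₁²) − 1] = ½[√347.3 − 1] = 8.82.
y₂ = 8.82 × 1.25 = 11.0 m.
V₂ = q/y₂ = 28.8/11.0 = 2.61 m/s. E₁ = y₁ + V₁²/2g = 28.3 m; E₂ = y₂ + V₂²/2g = 11.4 m. ΔE = E₁ − E₂ = 16.9 m.
Q = q·b = 28.8 × 43.8 = 1261 m³/s. P = γ·Q·ΔE = 9.81 × 1261 × 16.9 = 209571 kW.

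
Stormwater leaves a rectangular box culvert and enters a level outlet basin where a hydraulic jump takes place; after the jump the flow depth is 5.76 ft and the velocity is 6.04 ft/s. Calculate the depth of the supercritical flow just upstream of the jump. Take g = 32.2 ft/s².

Fr₂ = V₂/√(g·y₂) = 6.04/√(32.2×5.76) = 0.444.
From the momentum equation (using Fr₂), y₁/y₂ = ½[√(1 + 8Fr₂²) − 1] = ½[√2.574 − 1] = 0.302.
y₁ = 0.302 × 5.76 = 1.74 ft.

y₁ = 1.74 ft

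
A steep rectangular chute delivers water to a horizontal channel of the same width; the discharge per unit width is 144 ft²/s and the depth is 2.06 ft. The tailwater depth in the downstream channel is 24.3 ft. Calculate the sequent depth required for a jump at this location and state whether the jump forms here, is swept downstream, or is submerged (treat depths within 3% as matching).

y₂ = 24.0 ft; the jump forms here

V₁ = q/y₁ = 144/2.06 = 69.9 ft/s. Fr₁ = V₁/√(g·y₁) = 69.9/√(32.2×2.06) = 8.58.
Conjugate-depth relation: y₂/y₁ = ½[√(1 + 8Fr₁²) − 1] = ½[√590.3 − 1] = 11.6.
y₂ = 11.6 × 2.06 = 24.0 ft.
Tailwater y_tw = 24.3 ft: y_tw ≈ y₂, so the jump forms here.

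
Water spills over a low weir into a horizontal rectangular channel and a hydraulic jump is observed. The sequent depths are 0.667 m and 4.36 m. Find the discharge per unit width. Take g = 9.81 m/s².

For a rectangular channel the momentum equation gives q² = ½·g·y₁·y₂·(y₁ + y₂) = ½×9.81×0.667×4.36×5.03 = 71.7.
q = √71.7 = 8.47 m²/s.

q = 8.47 m²/s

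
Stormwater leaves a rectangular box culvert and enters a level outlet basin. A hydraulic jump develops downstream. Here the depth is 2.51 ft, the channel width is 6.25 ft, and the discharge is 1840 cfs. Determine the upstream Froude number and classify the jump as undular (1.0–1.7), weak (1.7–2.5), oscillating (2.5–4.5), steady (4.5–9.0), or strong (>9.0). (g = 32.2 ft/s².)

Fr₁ = 13.0; strong jump

q = Q/b = 1840/6.25 = 294 ft²/s; V₁ = q/y₁ = 117 ft/s. Fr₁ = V₁/√(g·y₁) = 13.0.
Fr₁ = 13.0 lies in the strong range.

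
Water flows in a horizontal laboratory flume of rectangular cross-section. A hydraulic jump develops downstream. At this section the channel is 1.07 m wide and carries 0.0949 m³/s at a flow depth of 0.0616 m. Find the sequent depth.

q = Q/b = 0.0949/1.07 = 0.0887 m²/s; V₁ = q/y₁ = 1.44 m/s. Fr₁ = V₁/√(g·y₁) = 1.85.
By Bélanger, y₂/y₁ = ½[√(1 + 8Fr₁²) − 1] = ½[√28.44 − 1] = 2.17.
y₂ = 2.17 × 0.0616 = 0.133 m.

y₂ = 0.133 m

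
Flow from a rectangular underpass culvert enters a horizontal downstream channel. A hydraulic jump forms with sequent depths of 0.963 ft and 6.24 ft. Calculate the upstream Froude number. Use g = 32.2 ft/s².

Fr₁ = 4.92

For a rectangular channel the momentum equation gives q² = ½·g·y₁·y₂·(y₁ + y₂) = ½×32.2×0.963×6.24×7.20 = 697.
q = √697 = 26.4 ft²/s.
V₁ = q/y₁ = 27.4 ft/s; Fr₁ = V₁/√(g·y₁) = 4.92.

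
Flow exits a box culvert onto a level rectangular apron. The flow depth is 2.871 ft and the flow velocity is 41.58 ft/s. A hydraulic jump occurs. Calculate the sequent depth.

y₂ = 16.18 ft

Fr₁ = V₁/√(g·y₁) = 41.58/√(32.2×2.871) = 4.325.
Bélanger equation: y₂/y₁ = ½[√(1 + 8Fr₁²) − 1] = ½[√150.61 − 1] = 5.636.
y₂ = 5.636 × 2.871 = 16.18 ft.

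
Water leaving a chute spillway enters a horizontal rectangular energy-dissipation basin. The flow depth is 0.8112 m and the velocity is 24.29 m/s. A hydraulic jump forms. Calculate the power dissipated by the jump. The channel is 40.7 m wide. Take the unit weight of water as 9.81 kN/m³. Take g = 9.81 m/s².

P = 166641 kW

Fr₁ = V₁/√(g·y₁) = 24.29/√(9.81×0.8112) = 8.611.
Sequent-depth ratio: y₂/y₁ = ½[√(1 + 8Fr₁²) − 1] = ½[√594.13 − 1] = 11.69.
y₂ = 11.69 × 0.8112 = 9.481 m.
q = V₁·y₁ = 24.29 × 0.8112 = 19.70 m²/s. V₂ = q/y₂ = 19.70/9.481 = 2.078 m/s. E₁ = y₁ + V₁²/2g = 30.88 m; E₂ = y₂ + V₂²/2g = 9.701 m. ΔE = E₁ − E₂ = 21.18 m.
Q = q·b = 19.70 × 40.7 = 802.0 m³/s. P = γ·Q·ΔE = 9.81 × 802.0 × 21.18 = 166641 kW.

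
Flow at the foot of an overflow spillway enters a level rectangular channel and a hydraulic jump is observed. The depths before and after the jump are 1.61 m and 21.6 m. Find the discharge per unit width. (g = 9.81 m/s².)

For a rectangular channel the momentum equation gives q² = ½·g·y₁·y₂·(y₁ + y₂) = ½×9.81×1.61×21.6×23.2 = 3959.
q = √3959 = 62.9 m²/s.

q = 62.9 m²/s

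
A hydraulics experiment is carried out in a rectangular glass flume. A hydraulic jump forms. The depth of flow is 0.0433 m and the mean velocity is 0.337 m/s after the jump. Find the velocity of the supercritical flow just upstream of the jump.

V₁ = 0.873 m/s

Fr₂ = V₂/√(g·y₂) = 0.337/√(9.81×0.0433) = 0.517.
From the momentum equation (using Fr₂), y₁/y₂ = ½[√(1 + 8Fr₂²) − 1] = ½[√3.139 − 1] = 0.386.
y₁ = 0.386 × 0.0433 = 0.0167 m.
V₁ = q/y₁ = 0.0146/0.0167 = 0.873 m/s.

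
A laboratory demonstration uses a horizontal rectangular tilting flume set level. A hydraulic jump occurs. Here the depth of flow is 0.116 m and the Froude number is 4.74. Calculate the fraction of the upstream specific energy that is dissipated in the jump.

Fr₁ = 4.74 (given).
By Bélanger, y₂/y₁ = ½[√(1 + 8Fr₁²) − 1] = ½[√180.7 − 1] = 6.22.
y₂ = 6.22 × 0.116 = 0.722 m.
E₁ = y₁(1 + Fr₁²/2) = 0.116×(1 + 4.74²/2) = 1.42 m. ΔE = (y₂ − y₁)³/(4y₁y₂) = 0.664 m. ΔE/E₁ = 0.664/1.42 = 0.468.

ΔE/E₁ = 0.468 (46.8%)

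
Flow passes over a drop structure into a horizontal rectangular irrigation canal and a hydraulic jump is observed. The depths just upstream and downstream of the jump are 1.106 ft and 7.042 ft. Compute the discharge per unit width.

For a rectangular channel the momentum equation gives q² = ½·g·y₁·y₂·(y₁ + y₂) = ½×32.2×1.106×7.042×8.148 = 1022.
q = √1022 = 31.96 ft²/s.

q = 31.96 ft²/s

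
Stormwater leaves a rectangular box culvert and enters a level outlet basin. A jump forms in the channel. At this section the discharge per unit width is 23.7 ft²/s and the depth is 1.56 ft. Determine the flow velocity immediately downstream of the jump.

V₂ = 5.91 ft/s

V₁ = q/y₁ = 23.7/1.56 = 15.2 ft/s. Fr₁ = V₁/√(g·y₁) = 15.2/√(32.2×1.56) = 2.14.
From the momentum equation for a rectangular channel, y₂/y₁ = ½[√(1 + 8Fr₁²) − 1] = ½[√37.76 − 1] = 2.57.
y₂ = 2.57 × 1.56 = 4.01 ft.
V₂ = q/y₂ = 23.7/4.01 = 5.91 ft/s.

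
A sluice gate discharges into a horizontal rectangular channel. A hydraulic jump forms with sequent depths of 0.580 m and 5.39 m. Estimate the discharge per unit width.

q = 9.57 m²/s

For a rectangular channel the momentum equation gives q² = ½·g·y₁·y₂·(y₁ + y₂) = ½×9.81×0.580×5.39×5.97 = 91.5.
q = √91.5 = 9.57 m²/s.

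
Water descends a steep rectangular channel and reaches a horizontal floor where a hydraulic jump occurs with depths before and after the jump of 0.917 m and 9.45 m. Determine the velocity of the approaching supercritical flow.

For a rectangular channel the momentum equation gives q² = ½·g·y₁·y₂·(y₁ + y₂) = ½×9.81×0.917×9.45×10.4 = 441.
q = √441 = 21.0 m²/s.
V₁ = q/y₁ = 21.0/0.917 = 22.9 m/s.

V₁ = 22.9 m/s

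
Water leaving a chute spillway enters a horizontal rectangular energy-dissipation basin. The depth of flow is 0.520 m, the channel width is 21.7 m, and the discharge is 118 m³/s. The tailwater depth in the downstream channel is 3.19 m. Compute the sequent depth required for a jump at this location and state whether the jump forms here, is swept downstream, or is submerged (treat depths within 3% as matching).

y₂ = 3.15 m; the jump forms here

q = Q/b = 118/21.7 = 5.44 m²/s; V₁ = q/y₁ = 10.5 m/s. Fr₁ = V₁/√(g·y₁) = 4.63.
Conjugate-depth relation: y₂/y₁ = ½[√(1 + 8Fr₁²) − 1] = ½[√172.5 − 1] = 6.07.
y₂ = 6.07 × 0.520 = 3.15 m.
Tailwater y_tw = 3.19 m: y_tw ≈ y₂, so the jump forms here.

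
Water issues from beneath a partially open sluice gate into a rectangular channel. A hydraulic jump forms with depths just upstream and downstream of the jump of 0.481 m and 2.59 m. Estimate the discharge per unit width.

q = 4.33 m²/s

For a rectangular channel the momentum equation gives q² = ½·g·y₁·y₂·(y₁ + y₂) = ½×9.81×0.481×2.59×3.07 = 18.8.
q = √18.8 = 4.33 m²/s.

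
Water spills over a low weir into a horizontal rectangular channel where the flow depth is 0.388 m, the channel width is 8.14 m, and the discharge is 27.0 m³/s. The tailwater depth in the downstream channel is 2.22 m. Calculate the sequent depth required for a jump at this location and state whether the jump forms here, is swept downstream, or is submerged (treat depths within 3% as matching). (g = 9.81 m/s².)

y₂ = 2.22 m; the jump forms here

q = Q/b = 27.0/8.14 = 3.32 m²/s; V₁ = q/y₁ = 8.55 m/s. Fr₁ = V₁/√(g·y₁) = 4.38.
Bélanger equation: y₂/y₁ = ½[√(1 + 8Fr₁²) − 1] = ½[√154.6 − 1] = 5.72.
y₂ = 5.72 × 0.388 = 2.22 m.
Tailwater y_tw = 2.22 m: y_tw ≈ y₂, so the jump forms here.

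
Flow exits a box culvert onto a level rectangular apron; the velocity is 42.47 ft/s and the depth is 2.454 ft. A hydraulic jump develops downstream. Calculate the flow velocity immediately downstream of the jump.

Fr₁ = V₁/√(g·y₁) = 42.47/√(32.2×2.454) = 4.778.
Conjugate-depth relation: y₂/y₁ = ½[√(1 + 8Fr₁²) − 1] = ½[√183.61 − 1] = 6.275.
y₂ = 6.275 × 2.454 = 15.40 ft.
q = V₁·y₁ = 42.47 × 2.454 = 104.2 ft²/s.
V₂ = q/y₂ = 104.2/15.40 = 6.768 ft/s.

V₂ = 6.768 ft/s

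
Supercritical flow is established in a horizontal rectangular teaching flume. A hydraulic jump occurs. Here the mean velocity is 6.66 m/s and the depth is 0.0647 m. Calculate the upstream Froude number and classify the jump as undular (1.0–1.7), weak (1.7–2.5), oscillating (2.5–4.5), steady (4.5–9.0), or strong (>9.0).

Fr₁ = V₁/√(g·y₁) = 6.66/√(9.81×0.0647) = 8.36.
Fr₁ = 8.36 lies in the steady range.

Fr₁ = 8.36; steady jump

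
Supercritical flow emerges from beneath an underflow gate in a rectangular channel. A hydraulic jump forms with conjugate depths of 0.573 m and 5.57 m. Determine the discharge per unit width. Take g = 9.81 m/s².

q = 9.81 m²/s

For a rectangular channel the momentum equation gives q² = ½·g·y₁·y₂·(y₁ + y₂) = ½×9.81×0.573×5.57×6.14 = 96.2.
q = √96.2 = 9.81 m²/s.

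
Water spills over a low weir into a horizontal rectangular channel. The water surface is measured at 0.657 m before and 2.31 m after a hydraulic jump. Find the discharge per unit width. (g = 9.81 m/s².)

For a rectangular channel the momentum equation gives q² = ½·g·y₁·y₂·(y₁ + y₂) = ½×9.81×0.657×2.31×2.97 = 22.1.
q = √22.1 = 4.70 m²/s.

q = 4.70 m²/s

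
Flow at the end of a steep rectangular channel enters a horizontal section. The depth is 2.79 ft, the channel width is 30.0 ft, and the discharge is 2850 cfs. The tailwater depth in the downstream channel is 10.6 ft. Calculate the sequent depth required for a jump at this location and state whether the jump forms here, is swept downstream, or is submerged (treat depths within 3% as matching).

y₂ = 12.8 ft; the jump is swept downstream

q = Q/b = 2850/30.0 = 95.0 ft²/s; V₁ = q/y₁ = 34.1 ft/s. Fr₁ = V₁/√(g·y₁) = 3.59.
From the momentum equation for a rectangular channel, y₂/y₁ = ½[√(1 + 8Fr₁²) − 1] = ½[√104.2 − 1] = 4.61.
y₂ = 4.61 × 2.79 = 12.8 ft.
Tailwater y_tw = 10.6 ft: y_tw < y₂, so the jump is swept downstream.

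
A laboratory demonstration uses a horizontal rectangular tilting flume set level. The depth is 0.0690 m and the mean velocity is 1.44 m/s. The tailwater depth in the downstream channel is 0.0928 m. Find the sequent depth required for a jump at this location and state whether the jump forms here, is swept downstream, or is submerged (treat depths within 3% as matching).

Fr₁ = V₁/√(g·y₁) = 1.44/√(9.81×0.0690) = 1.75.
Conjugate-depth relation: y₂/y₁ = ½[√(1 + 8Fr₁²) − 1] = ½[√25.51 − 1] = 2.03.
y₂ = 2.03 × 0.0690 = 0.140 m.
Tailwater y_tw = 0.0928 m: y_tw < y₂, so the jump is swept downstream.

y₂ = 0.140 m; the jump is swept downstream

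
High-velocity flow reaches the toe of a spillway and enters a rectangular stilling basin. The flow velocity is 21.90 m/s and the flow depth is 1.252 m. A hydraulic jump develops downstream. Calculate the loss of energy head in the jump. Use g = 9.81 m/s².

ΔE = 14.89 m

Fr₁ = V₁/√(g·y₁) = 21.90/√(9.81×1.252) = 6.249.
By Bélanger, y₂/y₁ = ½[√(1 + 8Fr₁²) − 1] = ½[√313.40 − 1] = 8.351.
y₂ = 8.351 × 1.252 = 10.46 m.
q = V₁·y₁ = 21.90 × 1.252 = 27.42 m²/s. V₂ = q/y₂ = 27.42/10.46 = 2.622 m/s. E₁ = y₁ + V₁²/2g = 25.70 m; E₂ = y₂ + V₂²/2g = 10.81 m. ΔE = E₁ − E₂ = 14.89 m.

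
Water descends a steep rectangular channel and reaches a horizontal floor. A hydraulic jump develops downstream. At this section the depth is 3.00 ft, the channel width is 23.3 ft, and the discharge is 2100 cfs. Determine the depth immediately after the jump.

q = Q/b = 2100/23.3 = 90.1 ft²/s; V₁ = q/y₁ = 30.0 ft/s. Fr₁ = V₁/√(g·y₁) = 3.06.
Conjugate-depth relation: y₂/y₁ = ½[√(1 + 8Fr₁²) − 1] = ½[√75.75 − 1] = 3.85.
y₂ = 3.85 × 3.00 = 11.6 ft.

y₂ = 11.6 ft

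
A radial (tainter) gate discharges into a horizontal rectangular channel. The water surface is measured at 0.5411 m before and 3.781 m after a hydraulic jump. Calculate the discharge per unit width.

q = 6.586 m²/s

For a rectangular channel the momentum equation gives q² = ½·g·y₁·y₂·(y₁ + y₂) = ½×9.81×0.5411×3.781×4.322 = 43.37.
q = √43.37 = 6.586 m²/s.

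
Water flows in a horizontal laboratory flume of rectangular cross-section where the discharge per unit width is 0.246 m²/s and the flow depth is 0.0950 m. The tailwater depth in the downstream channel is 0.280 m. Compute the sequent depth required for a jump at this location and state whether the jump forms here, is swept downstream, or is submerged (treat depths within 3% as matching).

V₁ = q/y₁ = 0.246/0.0950 = 2.59 m/s. Fr₁ = V₁/√(g·y₁) = 2.59/√(9.81×0.0950) = 2.68.
By Bélanger, y₂/y₁ = ½[√(1 + 8Fr₁²) − 1] = ½[√58.56 − 1] = 3.33.
y₂ = 3.33 × 0.0950 = 0.316 m.
Tailwater y_tw = 0.280 m: y_tw < y₂, so the jump is swept downstream.

y₂ = 0.316 m; the jump is swept downstream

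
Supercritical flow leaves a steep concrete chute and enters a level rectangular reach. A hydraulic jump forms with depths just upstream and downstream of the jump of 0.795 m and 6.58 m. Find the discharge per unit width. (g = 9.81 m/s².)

q = 13.8 m²/s

For a rectangular channel the momentum equation gives q² = ½·g·y₁·y₂·(y₁ + y₂) = ½×9.81×0.795×6.58×7.38 = 189.
q = √189 = 13.8 m²/s.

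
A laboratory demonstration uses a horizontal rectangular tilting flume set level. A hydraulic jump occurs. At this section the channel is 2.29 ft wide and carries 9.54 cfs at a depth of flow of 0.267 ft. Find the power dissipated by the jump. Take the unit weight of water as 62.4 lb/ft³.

P = 2.26 hp

q = Q/b = 9.54/2.29 = 4.17 ft²/s; V₁ = q/y₁ = 15.6 ft/s. Fr₁ = V₁/√(g·y₁) = 5.32.
By Bélanger, y₂/y₁ = ½[√(1 + 8Fr₁²) − 1] = ½[√227.5 − 1] = 7.04.
y₂ = 7.04 × 0.267 = 1.88 ft.
Head loss: ΔE = (y₂ − y₁)³/(4y₁y₂) = (1.88 − 0.267)³/(4×0.267×1.88) = 4.20/2.01 = 2.09 ft.
P = γ·Q·ΔE/550 = 62.4 × 9.54 × 2.09 / 550 = 2.26 hp.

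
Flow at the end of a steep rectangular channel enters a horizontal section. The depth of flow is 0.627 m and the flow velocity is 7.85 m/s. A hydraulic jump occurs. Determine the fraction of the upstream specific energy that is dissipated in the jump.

Fr₁ = V₁/√(g·y₁) = 7.85/√(9.81×0.627) = 3.17.
From the momentum equation for a rectangular channel, y₂/y₁ = ½[√(1 + 8Fr₁²) − 1] = ½[√81.15 − 1] = 4.00.
y₂ = 4.00 × 0.627 = 2.51 m.
E₁ = y₁ + V₁²/2g = 3.77 m. ΔE = (y₂ − y₁)³/(4y₁y₂) = 1.06 m. ΔE/E₁ = 1.06/3.77 = 0.282.

ΔE/E₁ = 0.282 (28.2%)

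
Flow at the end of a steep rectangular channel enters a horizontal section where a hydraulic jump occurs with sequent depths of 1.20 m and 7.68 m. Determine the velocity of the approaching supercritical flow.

For a rectangular channel the momentum equation gives q² = ½·g·y₁·y₂·(y₁ + y₂) = ½×9.81×1.20×7.68×8.88 = 401.
q = √401 = 20.0 m²/s.
V₁ = q/y₁ = 20.0/1.20 = 16.7 m/s.

V₁ = 16.7 m/s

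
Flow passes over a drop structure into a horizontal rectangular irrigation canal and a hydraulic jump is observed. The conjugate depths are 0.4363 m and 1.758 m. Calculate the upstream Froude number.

Fr₁ = 3.183

For a rectangular channel the momentum equation gives q² = ½·g·y₁·y₂·(y₁ + y₂) = ½×9.81×0.4363×1.758×2.194 = 8.255.
q = √8.255 = 2.873 m²/s.
V₁ = q/y₁ = 6.585 m/s; Fr₁ = V₁/√(g·y₁) = 3.183.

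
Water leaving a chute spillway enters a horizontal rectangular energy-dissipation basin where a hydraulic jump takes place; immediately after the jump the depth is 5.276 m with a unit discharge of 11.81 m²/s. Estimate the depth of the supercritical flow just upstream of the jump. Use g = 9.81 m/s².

V₂ = q/y₂ = 11.81/5.276 = 2.238 m/s; Fr₂ = V₂/√(g·y₂) = 0.3111.
Since the conjugate-depth ratio holds either way, y₁/y₂ = ½[√(1 + 8Fr₂²) − 1] = ½[√1.7745 − 1] = 0.1660.
y₁ = 0.1660 × 5.276 = 0.8761 m.

y₁ = 0.8761 m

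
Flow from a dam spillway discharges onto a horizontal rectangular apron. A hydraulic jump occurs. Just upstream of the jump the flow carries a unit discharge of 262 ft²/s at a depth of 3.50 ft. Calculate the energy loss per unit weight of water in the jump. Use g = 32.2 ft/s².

V₁ = q/y₁ = 262/3.50 = 74.9 ft/s. Fr₁ = V₁/√(g·y₁) = 74.9/√(32.2×3.50) = 7.05.
Sequent-depth ratio: y₂/y₁ = ½[√(1 + 8Fr₁²) − 1] = ½[√398.8 − 1] = 9.48.
y₂ = 9.48 × 3.50 = 33.2 ft.
Head loss: ΔE = (y₂ − y₁)³/(4y₁y₂) = (33.2 − 3.50)³/(4×3.50×33.2) = 26188/465 = 56.3 ft.

ΔE = 56.3 ft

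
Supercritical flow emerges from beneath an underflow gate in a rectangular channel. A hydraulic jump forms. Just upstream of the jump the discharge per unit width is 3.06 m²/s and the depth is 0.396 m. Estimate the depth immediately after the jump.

V₁ = q/y₁ = 3.06/0.396 = 7.73 m/s. Fr₁ = V₁/√(g·y₁) = 7.73/√(9.81×0.396) = 3.92.
From the momentum equation for a rectangular channel, y₂/y₁ = ½[√(1 + 8Fr₁²) − 1] = ½[√124.0 − 1] = 5.07.
y₂ = 5.07 × 0.396 = 2.01 m.

y₂ = 2.01 m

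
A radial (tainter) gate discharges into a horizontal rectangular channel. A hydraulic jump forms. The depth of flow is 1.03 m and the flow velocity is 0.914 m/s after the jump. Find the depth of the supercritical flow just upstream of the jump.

Fr₂ = V₂/√(g·y₂) = 0.914/√(9.81×1.03) = 0.288.
Applying the sequent-depth relation in reverse, y₁/y₂ = ½[√(1 + 8Fr₂²) − 1] = ½[√1.661 − 1] = 0.144.
y₁ = 0.144 × 1.03 = 0.149 m.

y₁ = 0.149 m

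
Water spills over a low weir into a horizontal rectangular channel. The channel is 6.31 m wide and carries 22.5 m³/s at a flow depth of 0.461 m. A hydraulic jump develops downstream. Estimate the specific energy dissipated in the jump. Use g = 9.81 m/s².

ΔE = 1.22 m

q = Q/b = 22.5/6.31 = 3.57 m²/s; V₁ = q/y₁ = 7.73 m/s. Fr₁ = V₁/√(g·y₁) = 3.64.
By Bélanger, y₂/y₁ = ½[√(1 + 8Fr₁²) − 1] = ½[√106.8 − 1] = 4.67.
y₂ = 4.67 × 0.461 = 2.15 m.
Head loss: ΔE = (y₂ − y₁)³/(4y₁y₂) = (2.15 − 0.461)³/(4×0.461×2.15) = 4.84/3.97 = 1.22 m.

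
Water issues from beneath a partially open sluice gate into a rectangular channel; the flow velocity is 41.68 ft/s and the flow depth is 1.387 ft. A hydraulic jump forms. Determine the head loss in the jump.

ΔE = 16.41 ft

Fr₁ = V₁/√(g·y₁) = 41.68/√(32.2×1.387) = 6.237.
By Bélanger, y₂/y₁ = ½[√(1 + 8Fr₁²) − 1] = ½[√312.18 − 1] = 8.334.
y₂ = 8.334 × 1.387 = 11.56 ft.
Head loss: ΔE = (y₂ − y₁)³/(4y₁y₂) = (11.56 − 1.387)³/(4×1.387×11.56) = 1053/64.13 = 16.41 ft.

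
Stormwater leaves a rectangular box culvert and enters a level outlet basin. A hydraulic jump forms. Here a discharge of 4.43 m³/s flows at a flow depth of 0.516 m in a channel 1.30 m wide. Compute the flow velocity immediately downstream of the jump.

V₂ = 1.79 m/s

q = Q/b = 4.43/1.30 = 3.41 m²/s; V₁ = q/y₁ = 6.60 m/s. Fr₁ = V₁/√(g·y₁) = 2.94.
From the momentum equation for a rectangular channel, y₂/y₁ = ½[√(1 + 8Fr₁²) − 1] = ½[√69.93 − 1] = 3.68.
y₂ = 3.68 × 0.516 = 1.90 m.
V₂ = q/y₂ = 3.41/1.90 = 1.79 m/s.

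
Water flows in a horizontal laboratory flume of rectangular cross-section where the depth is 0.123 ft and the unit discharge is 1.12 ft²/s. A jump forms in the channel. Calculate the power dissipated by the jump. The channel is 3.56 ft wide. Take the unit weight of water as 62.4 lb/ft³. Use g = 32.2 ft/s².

P = 0.289 hp

V₁ = q/y₁ = 1.12/0.123 = 9.11 ft/s. Fr₁ = V₁/√(g·y₁) = 9.11/√(32.2×0.123) = 4.58.
Bélanger equation: y₂/y₁ = ½[√(1 + 8Fr₁²) − 1] = ½[√168.5 − 1] = 5.99.
y₂ = 5.99 × 0.123 = 0.737 ft.
Head loss: ΔE = (y₂ − y₁)³/(4y₁y₂) = (0.737 − 0.123)³/(4×0.123×0.737) = 0.231/0.362 = 0.638 ft.
Q = q·b = 1.12 × 3.56 = 3.99 cfs. P = γ·Q·ΔE/550 = 62.4 × 3.99 × 0.638 / 550 = 0.289 hp.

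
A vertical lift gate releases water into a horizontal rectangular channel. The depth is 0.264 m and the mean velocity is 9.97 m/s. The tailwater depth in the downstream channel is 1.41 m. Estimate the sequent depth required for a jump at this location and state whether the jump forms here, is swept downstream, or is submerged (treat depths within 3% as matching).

Fr₁ = V₁/√(g·y₁) = 9.97/√(9.81×0.264) = 6.20.
Conjugate-depth relation: y₂/y₁ = ½[√(1 + 8Fr₁²) − 1] = ½[√308.0 − 1] = 8.28.
y₂ = 8.28 × 0.264 = 2.18 m.
Tailwater y_tw = 1.41 m: y_tw < y₂, so the jump is swept downstream.

y₂ = 2.18 m; the jump is swept downstream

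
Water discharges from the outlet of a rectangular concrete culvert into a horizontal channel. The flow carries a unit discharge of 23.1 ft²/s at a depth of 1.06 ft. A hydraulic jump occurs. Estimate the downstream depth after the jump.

V₁ = q/y₁ = 23.1/1.06 = 21.8 ft/s. Fr₁ = V₁/√(g·y₁) = 21.8/√(32.2×1.06) = 3.73.
From the momentum equation for a rectangular channel, y₂/y₁ = ½[√(1 + 8Fr₁²) − 1] = ½[√112.3 − 1] = 4.80.
y₂ = 4.80 × 1.06 = 5.09 ft.

y₂ = 5.09 ft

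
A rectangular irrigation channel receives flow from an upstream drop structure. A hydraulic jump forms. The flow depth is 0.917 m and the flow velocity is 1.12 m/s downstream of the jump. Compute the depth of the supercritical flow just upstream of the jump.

Fr₂ = V₂/√(g·y₂) = 1.12/√(9.81×0.917) = 0.373.
The Bélanger relation is symmetric: y₁/y₂ = ½[√(1 + 8Fr₂²) − 1] = ½[√2.116 − 1] = 0.227.
y₁ = 0.227 × 0.917 = 0.208 m.

y₁ = 0.208 m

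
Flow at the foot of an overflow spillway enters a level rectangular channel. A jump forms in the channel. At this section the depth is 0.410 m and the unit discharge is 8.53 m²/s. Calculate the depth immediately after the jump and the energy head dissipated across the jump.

V₁ = q/y₁ = 8.53/0.410 = 20.8 m/s. Fr₁ = V₁/√(g·y₁) = 20.8/√(9.81×0.410) = 10.4.
By Bélanger, y₂/y₁ = ½[√(1 + 8Fr₁²) − 1] = ½[√861.9 − 1] = 14.2.
y₂ = 14.2 × 0.410 = 5.81 m.
V₂ = q/y₂ = 8.53/5.81 = 1.47 m/s. E₁ = y₁ + V₁²/2g = 22.5 m; E₂ = y₂ + V₂²/2g = 5.92 m. ΔE = E₁ − E₂ = 16.5 m.

y₂ = 5.81 m; ΔE = 16.5 m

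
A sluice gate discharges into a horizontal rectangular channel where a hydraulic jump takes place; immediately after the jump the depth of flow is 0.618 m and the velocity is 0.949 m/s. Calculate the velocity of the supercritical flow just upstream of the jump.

Fr₂ = V₂/√(g·y₂) = 0.949/√(9.81×0.618) = 0.385.
Since the conjugate-depth ratio holds either way, y₁/y₂ = ½[√(1 + 8Fr₂²) − 1] = ½[√2.188 − 1] = 0.240.
y₁ = 0.240 × 0.618 = 0.148 m.
V₁ = q/y₁ = 0.586/0.148 = 3.96 m/s.

V₁ = 3.96 m/s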